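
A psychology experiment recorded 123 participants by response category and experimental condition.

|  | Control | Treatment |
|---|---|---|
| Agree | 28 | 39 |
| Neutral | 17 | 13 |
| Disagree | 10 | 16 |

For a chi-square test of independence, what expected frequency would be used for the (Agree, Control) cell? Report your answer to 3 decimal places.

29.959

Row total (Agree) = 67; column total (Control) = 55; grand total N = 123.
Expected count = (row total × column total) / N = 67 × 55 / 123 = 29.959.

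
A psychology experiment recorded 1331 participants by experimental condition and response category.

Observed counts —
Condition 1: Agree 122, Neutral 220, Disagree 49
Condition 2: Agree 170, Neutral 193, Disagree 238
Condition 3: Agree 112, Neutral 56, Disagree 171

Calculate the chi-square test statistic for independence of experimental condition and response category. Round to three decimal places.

Row totals: 391, 601, 339. Column totals: 404, 469, 458. Grand total N = 1331.
Expected counts (row total × column total / N):
  Condition 1, Agree: 391×404/1331 = 118.68069
  Condition 1, Neutral: 391×469/1331 = 137.77536
  Condition 1, Disagree: 391×458/1331 = 134.54395
  Condition 2, Agree: 601×404/1331 = 182.42224
  Condition 2, Neutral: 601×469/1331 = 211.77235
  Condition 2, Disagree: 601×458/1331 = 206.80541
  Condition 3, Agree: 339×404/1331 = 102.89707
  Condition 3, Neutral: 339×469/1331 = 119.45229
  Condition 3, Disagree: 339×458/1331 = 116.65064
Contributions (O − E)²/E:
  (122 − 118.68069)²/118.68069 = 0.0928
  (220 − 137.77536)²/137.77536 = 49.0718
  (49 − 134.54395)²/134.54395 = 54.3894
  (170 − 182.42224)²/182.42224 = 0.8459
  (193 − 211.77235)²/211.77235 = 1.6641
  (238 − 206.80541)²/206.80541 = 4.7054
  (112 − 102.89707)²/102.89707 = 0.8053
  (56 − 119.45229)²/119.45229 = 33.7054
  (171 − 116.65064)²/116.65064 = 25.3222
χ² = 0.0928 + 49.0718 + 54.3894 + 0.8459 + 1.6641 + 4.7054 + 0.8053 + 33.7054 + 25.3222 = 170.602

170.602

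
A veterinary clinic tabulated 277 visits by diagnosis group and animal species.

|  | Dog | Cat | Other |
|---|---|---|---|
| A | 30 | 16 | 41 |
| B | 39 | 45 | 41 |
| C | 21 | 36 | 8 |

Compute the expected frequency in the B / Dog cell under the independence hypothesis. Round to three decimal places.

40.614

Row total (B) = 125; column total (Dog) = 90; grand total N = 277.
Expected count = (row total × column total) / N = 125 × 90 / 277 = 40.614.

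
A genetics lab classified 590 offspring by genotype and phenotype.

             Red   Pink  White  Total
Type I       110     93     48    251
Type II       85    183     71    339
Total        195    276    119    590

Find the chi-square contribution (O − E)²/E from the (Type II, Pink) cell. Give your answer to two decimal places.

3.76

Row total (Type II) = 339; column total (Pink) = 276; N = 590.
Expected count E = 339 × 276 / 590 = 158.5831.
Contribution = (O − E)²/E = (183 − 158.5831)² / 158.5831 = 3.76.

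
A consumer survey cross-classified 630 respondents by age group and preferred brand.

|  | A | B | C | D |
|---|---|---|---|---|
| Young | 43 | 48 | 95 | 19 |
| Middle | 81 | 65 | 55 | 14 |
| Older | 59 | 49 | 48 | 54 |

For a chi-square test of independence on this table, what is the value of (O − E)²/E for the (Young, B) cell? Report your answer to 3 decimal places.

Row total (Young) = 205; column total (B) = 162; N = 630.
Expected count E = 205 × 162 / 630 = 52.7143.
Contribution = (O − E)²/E = (48 − 52.7143)² / 52.7143 = 0.422.

0.422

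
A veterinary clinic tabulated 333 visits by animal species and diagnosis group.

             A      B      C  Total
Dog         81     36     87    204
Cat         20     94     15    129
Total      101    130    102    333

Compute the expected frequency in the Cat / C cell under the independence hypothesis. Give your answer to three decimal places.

39.514

Row total (Cat) = 129; column total (C) = 102; grand total N = 333.
Expected count = (row total × column total) / N = 129 × 102 / 333 = 39.514.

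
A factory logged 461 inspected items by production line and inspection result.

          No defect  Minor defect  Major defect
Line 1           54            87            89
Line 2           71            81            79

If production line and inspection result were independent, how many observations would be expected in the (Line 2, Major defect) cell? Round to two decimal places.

84.18

Row total (Line 2) = 231; column total (Major defect) = 168; grand total N = 461.
Expected count = (row total × column total) / N = 231 × 168 / 461 = 84.18.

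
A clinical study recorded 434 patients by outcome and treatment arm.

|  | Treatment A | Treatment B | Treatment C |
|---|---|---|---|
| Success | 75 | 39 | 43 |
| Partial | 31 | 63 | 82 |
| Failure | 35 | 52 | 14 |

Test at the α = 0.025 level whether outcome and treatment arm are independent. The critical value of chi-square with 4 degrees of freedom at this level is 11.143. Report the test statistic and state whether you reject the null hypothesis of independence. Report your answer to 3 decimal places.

Row totals: 157, 176, 101. Column totals: 141, 154, 139. Grand total N = 434.
Expected counts (row total × column total / N):
  Success, Treatment A: 157×141/434 = 51.0069
  Success, Treatment B: 157×154/434 = 55.7097
  Success, Treatment C: 157×139/434 = 50.2834
  Partial, Treatment A: 176×141/434 = 57.1797
  Partial, Treatment B: 176×154/434 = 62.4516
  Partial, Treatment C: 176×139/434 = 56.3687
  Failure, Treatment A: 101×141/434 = 32.8134
  Failure, Treatment B: 101×154/434 = 35.8387
  Failure, Treatment C: 101×139/434 = 32.3479
Contributions (O − E)²/E:
  (75 − 51.0069)²/51.0069 = 11.2861
  (39 − 55.7097)²/55.7097 = 5.0119
  (43 − 50.2834)²/50.2834 = 1.0550
  (31 − 57.1797)²/57.1797 = 11.9864
  (63 − 62.4516)²/62.4516 = 0.0048
  (82 − 56.3687)²/56.3687 = 11.6548
  (35 − 32.8134)²/32.8134 = 0.1457
  (52 − 35.8387)²/35.8387 = 7.2879
  (14 − 32.3479)²/32.3479 = 10.4070
χ² = 11.2861 + 5.0119 + 1.0550 + 11.9864 + 0.0048 + 11.6548 + 0.1457 + 7.2879 + 10.4070 = 58.840
df = (3−1)(3−1) = 4. Since 58.840 > 11.143, reject the null hypothesis of independence at α = 0.025.

58.840; reject H₀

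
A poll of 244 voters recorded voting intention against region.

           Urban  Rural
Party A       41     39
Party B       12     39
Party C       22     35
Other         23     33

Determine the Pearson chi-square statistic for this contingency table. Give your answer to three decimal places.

10.041

Row totals: 80, 51, 57, 56. Column totals: 98, 146. Grand total N = 244.
Expected counts (row total × column total / N):
  Party A, Urban: 80×98/244 = 32.1311
  Party A, Rural: 80×146/244 = 47.8689
  Party B, Urban: 51×98/244 = 20.4836
  Party B, Rural: 51×146/244 = 30.5164
  Party C, Urban: 57×98/244 = 22.8934
  Party C, Rural: 57×146/244 = 34.1066
  Other, Urban: 56×98/244 = 22.4918
  Other, Rural: 56×146/244 = 33.5082
Contributions (O − E)²/E:
  (41 − 32.1311)²/32.1311 = 2.4480
  (39 − 47.8689)²/47.8689 = 1.6432
  (12 − 20.4836)²/20.4836 = 3.5136
  (39 − 30.5164)²/30.5164 = 2.3585
  (22 − 22.8934)²/22.8934 = 0.0349
  (35 − 34.1066)²/34.1066 = 0.0234
  (23 − 22.4918)²/22.4918 = 0.0115
  (33 − 33.5082)²/33.5082 = 0.0077
χ² = 2.4480 + 1.6432 + 3.5136 + 2.3585 + 0.0349 + 0.0234 + 0.0115 + 0.0077 = 10.041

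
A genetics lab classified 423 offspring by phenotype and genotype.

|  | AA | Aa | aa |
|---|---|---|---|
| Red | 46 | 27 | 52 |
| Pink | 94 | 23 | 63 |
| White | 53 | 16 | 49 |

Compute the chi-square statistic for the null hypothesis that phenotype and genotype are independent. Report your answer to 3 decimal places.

Row totals: 125, 180, 118. Column totals: 193, 66, 164. Grand total N = 423.
Expected counts (row total × column total / N):
  Red, AA: 125×193/423 = 57.0331
  Red, Aa: 125×66/423 = 19.5035
  Red, aa: 125×164/423 = 48.4634
  Pink, AA: 180×193/423 = 82.1277
  Pink, Aa: 180×66/423 = 28.0851
  Pink, aa: 180×164/423 = 69.7872
  White, AA: 118×193/423 = 53.8392
  White, Aa: 118×66/423 = 18.4113
  White, aa: 118×164/423 = 45.7494
Contributions (O − E)²/E:
  (46 − 57.0331)²/57.0331 = 2.1344
  (27 − 19.5035)²/19.5035 = 2.8814
  (52 − 48.4634)²/48.4634 = 0.2581
  (94 − 82.1277)²/82.1277 = 1.7162
  (23 − 28.0851)²/28.0851 = 0.9207
  (63 − 69.7872)²/69.7872 = 0.6601
  (53 − 53.8392)²/53.8392 = 0.0131
  (16 − 18.4113)²/18.4113 = 0.3158
  (49 − 45.7494)²/45.7494 = 0.2310
χ² = 2.1344 + 2.8814 + 0.2581 + 1.7162 + 0.9207 + 0.6601 + 0.0131 + 0.3158 + 0.2310 = 9.131

9.131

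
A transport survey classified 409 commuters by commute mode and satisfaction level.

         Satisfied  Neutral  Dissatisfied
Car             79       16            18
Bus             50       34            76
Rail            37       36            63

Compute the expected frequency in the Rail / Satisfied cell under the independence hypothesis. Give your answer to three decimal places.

Row total (Rail) = 136; column total (Satisfied) = 166; grand total N = 409.
Expected count = (row total × column total) / N = 136 × 166 / 409 = 55.198.

55.198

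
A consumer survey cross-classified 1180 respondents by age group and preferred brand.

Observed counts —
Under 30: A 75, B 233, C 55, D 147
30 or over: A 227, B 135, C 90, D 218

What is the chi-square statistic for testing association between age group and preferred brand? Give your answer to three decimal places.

Row totals: 510, 670. Column totals: 302, 368, 145, 365. Grand total N = 1180.
Expected counts (row total × column total / N):
  Under 30, A: 510×302/1180 = 130.5254
  Under 30, B: 510×368/1180 = 159.0508
  Under 30, C: 510×145/1180 = 62.6695
  Under 30, D: 510×365/1180 = 157.7542
  30 or over, A: 670×302/1180 = 171.4746
  30 or over, B: 670×368/1180 = 208.9492
  30 or over, C: 670×145/1180 = 82.3305
  30 or over, D: 670×365/1180 = 207.2458
Contributions (O − E)²/E:
  (75 − 130.5254)²/130.5254 = 23.6205
  (233 − 159.0508)²/159.0508 = 34.3820
  (55 − 62.6695)²/62.6695 = 0.9386
  (147 − 157.7542)²/157.7542 = 0.7331
  (227 − 171.4746)²/171.4746 = 17.9797
  (135 − 208.9492)²/208.9492 = 26.1714
  (90 − 82.3305)²/82.3305 = 0.7145
  (218 − 207.2458)²/207.2458 = 0.5580
χ² = 23.6205 + 34.3820 + 0.9386 + 0.7331 + 17.9797 + 26.1714 + 0.7145 + 0.5580 = 105.098

105.098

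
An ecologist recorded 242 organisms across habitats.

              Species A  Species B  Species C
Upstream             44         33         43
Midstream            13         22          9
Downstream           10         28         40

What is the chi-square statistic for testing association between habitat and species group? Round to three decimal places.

Row totals: 120, 44, 78. Column totals: 67, 83, 92. Grand total N = 242.
Expected counts (row total × column total / N):
  Upstream, Species A: 120×67/242 = 33.2231
  Upstream, Species B: 120×83/242 = 41.1570
  Upstream, Species C: 120×92/242 = 45.6198
  Midstream, Species A: 44×67/242 = 12.1818
  Midstream, Species B: 44×83/242 = 15.0909
  Midstream, Species C: 44×92/242 = 16.7273
  Downstream, Species A: 78×67/242 = 21.5950
  Downstream, Species B: 78×83/242 = 26.7521
  Downstream, Species C: 78×92/242 = 29.6529
Contributions (O − E)²/E:
  (44 − 33.2231)²/33.2231 = 3.4958
  (33 − 41.1570)²/41.1570 = 1.6167
  (43 − 45.6198)²/45.6198 = 0.1504
  (13 − 12.1818)²/12.1818 = 0.0550
  (22 − 15.0909)²/15.0909 = 3.1632
  (9 − 16.7273)²/16.7273 = 3.5697
  (10 − 21.5950)²/21.5950 = 6.2257
  (28 − 26.7521)²/26.7521 = 0.0582
  (40 − 29.6529)²/29.6529 = 3.6105
χ² = 3.4958 + 1.6167 + 0.1504 + 0.0550 + 3.1632 + 3.5697 + 6.2257 + 0.0582 + 3.6105 = 21.945

21.945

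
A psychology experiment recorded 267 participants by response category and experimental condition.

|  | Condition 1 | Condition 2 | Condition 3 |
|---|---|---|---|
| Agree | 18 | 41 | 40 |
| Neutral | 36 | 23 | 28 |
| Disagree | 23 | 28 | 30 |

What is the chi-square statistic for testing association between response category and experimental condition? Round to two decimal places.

12.52

Row totals: 99, 87, 81. Column totals: 77, 92, 98. Grand total N = 267.
Expected counts (row total × column total / N):
  Agree, Condition 1: 99×77/267 = 28.551
  Agree, Condition 2: 99×92/267 = 34.112
  Agree, Condition 3: 99×98/267 = 36.337
  Neutral, Condition 1: 87×77/267 = 25.090
  Neutral, Condition 2: 87×92/267 = 29.978
  Neutral, Condition 3: 87×98/267 = 31.933
  Disagree, Condition 1: 81×77/267 = 23.360
  Disagree, Condition 2: 81×92/267 = 27.910
  Disagree, Condition 3: 81×98/267 = 29.730
Contributions (O − E)²/E:
  (18 − 28.551)²/28.551 = 3.8991
  (41 − 34.112)²/34.112 = 1.3908
  (40 − 36.337)²/36.337 = 0.3693
  (36 − 25.090)²/25.090 = 4.7440
  (23 − 29.978)²/29.978 = 1.6243
  (28 − 31.933)²/31.933 = 0.4844
  (23 − 23.360)²/23.360 = 0.0055
  (28 − 27.910)²/27.910 = 0.0003
  (30 − 29.730)²/29.730 = 0.0025
χ² = 3.8991 + 1.3908 + 0.3693 + 4.7440 + 1.6243 + 0.4844 + 0.0055 + 0.0003 + 0.0025 = 12.52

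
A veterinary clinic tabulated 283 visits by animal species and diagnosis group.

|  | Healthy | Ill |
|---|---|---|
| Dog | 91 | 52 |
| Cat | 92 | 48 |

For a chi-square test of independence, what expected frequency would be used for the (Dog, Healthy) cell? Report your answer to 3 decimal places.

Row total (Dog) = 143; column total (Healthy) = 183; grand total N = 283.
Expected count = (row total × column total) / N = 143 × 183 / 283 = 92.470.

92.470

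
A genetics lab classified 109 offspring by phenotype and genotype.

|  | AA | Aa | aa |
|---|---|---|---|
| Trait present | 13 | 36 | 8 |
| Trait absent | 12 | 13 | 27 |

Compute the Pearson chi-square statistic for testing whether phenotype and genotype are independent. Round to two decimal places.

20.96

Row totals: 57, 52. Column totals: 25, 49, 35. Grand total N = 109.
Expected counts (row total × column total / N):
  Trait present, AA: 57×25/109 = 13.07339
  Trait present, Aa: 57×49/109 = 25.62385
  Trait present, aa: 57×35/109 = 18.30275
  Trait absent, AA: 52×25/109 = 11.92661
  Trait absent, Aa: 52×49/109 = 23.37615
  Trait absent, aa: 52×35/109 = 16.69725
Contributions (O − E)²/E:
  (13 − 13.07339)²/13.07339 = 0.0004
  (36 − 25.62385)²/25.62385 = 4.2017
  (8 − 18.30275)²/18.30275 = 5.7995
  (12 − 11.92661)²/11.92661 = 0.0005
  (13 − 23.37615)²/23.37615 = 4.6057
  (27 − 16.69725)²/16.69725 = 6.3571
χ² = 0.0004 + 4.2017 + 5.7995 + 0.0005 + 4.6057 + 6.3571 = 20.96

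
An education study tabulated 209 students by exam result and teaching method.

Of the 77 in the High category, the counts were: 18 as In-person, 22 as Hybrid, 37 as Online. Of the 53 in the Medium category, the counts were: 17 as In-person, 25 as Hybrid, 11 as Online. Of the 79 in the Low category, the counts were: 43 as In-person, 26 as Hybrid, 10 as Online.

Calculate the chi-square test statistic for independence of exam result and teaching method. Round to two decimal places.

32.71

Row totals: 77, 53, 79. Column totals: 78, 73, 58. Grand total N = 209.
Expected counts (row total × column total / N):
  High, In-person: 77×78/209 = 28.7368
  High, Hybrid: 77×73/209 = 26.8947
  High, Online: 77×58/209 = 21.3684
  Medium, In-person: 53×78/209 = 19.7799
  Medium, Hybrid: 53×73/209 = 18.5120
  Medium, Online: 53×58/209 = 14.7081
  Low, In-person: 79×78/209 = 29.4833
  Low, Hybrid: 79×73/209 = 27.5933
  Low, Online: 79×58/209 = 21.9234
Contributions (O − E)²/E:
  (18 − 28.7368)²/28.7368 = 4.0115
  (22 − 26.8947)²/26.8947 = 0.8908
  (37 − 21.3684)²/21.3684 = 11.4350
  (17 − 19.7799)²/19.7799 = 0.3907
  (25 − 18.5120)²/18.5120 = 2.2739
  (11 − 14.7081)²/14.7081 = 0.9349
  (43 − 29.4833)²/29.4833 = 6.1968
  (26 − 27.5933)²/27.5933 = 0.0920
  (10 − 21.9234)²/21.9234 = 6.4847
χ² = 4.0115 + 0.8908 + 11.4350 + 0.3907 + 2.2739 + 0.9349 + 6.1968 + 0.0920 + 6.4847 = 32.71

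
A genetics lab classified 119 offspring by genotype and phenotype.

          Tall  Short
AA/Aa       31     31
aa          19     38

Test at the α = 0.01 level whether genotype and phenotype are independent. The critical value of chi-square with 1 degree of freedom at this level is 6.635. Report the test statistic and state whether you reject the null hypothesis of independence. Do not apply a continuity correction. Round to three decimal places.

Row totals: 62, 57. Column totals: 50, 69. Grand total N = 119.
Expected counts (row total × column total / N):
  AA/Aa, Tall: 62×50/119 = 26.0504
  AA/Aa, Short: 62×69/119 = 35.9496
  aa, Tall: 57×50/119 = 23.9496
  aa, Short: 57×69/119 = 33.0504
Contributions (O − E)²/E:
  (31 − 26.0504)²/26.0504 = 0.9404
  (31 − 35.9496)²/35.9496 = 0.6815
  (19 − 23.9496)²/23.9496 = 1.0229
  (38 − 33.0504)²/33.0504 = 0.7412
χ² = 0.9404 + 0.6815 + 1.0229 + 0.7412 = 3.386
df = (2−1)(2−1) = 1. Since 3.386 < 6.635, fail to reject the null hypothesis of independence at α = 0.01.

3.386; fail to reject H₀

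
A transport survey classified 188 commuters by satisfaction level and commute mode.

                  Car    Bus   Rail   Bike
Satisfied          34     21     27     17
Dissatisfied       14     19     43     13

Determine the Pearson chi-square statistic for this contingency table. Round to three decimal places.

12.126

Row totals: 99, 89. Column totals: 48, 40, 70, 30. Grand total N = 188.
Expected counts (row total × column total / N):
  Satisfied, Car: 99×48/188 = 25.2766
  Satisfied, Bus: 99×40/188 = 21.0638
  Satisfied, Rail: 99×70/188 = 36.8617
  Satisfied, Bike: 99×30/188 = 15.7979
  Dissatisfied, Car: 89×48/188 = 22.7234
  Dissatisfied, Bus: 89×40/188 = 18.9362
  Dissatisfied, Rail: 89×70/188 = 33.1383
  Dissatisfied, Bike: 89×30/188 = 14.2021
Contributions (O − E)²/E:
  (34 − 25.2766)²/25.2766 = 3.0106
  (21 − 21.0638)²/21.0638 = 0.0002
  (27 − 36.8617)²/36.8617 = 2.6383
  (17 − 15.7979)²/15.7979 = 0.0915
  (14 − 22.7234)²/22.7234 = 3.3489
  (19 − 18.9362)²/18.9362 = 0.0002
  (43 − 33.1383)²/33.1383 = 2.9348
  (13 − 14.2021)²/14.2021 = 0.1017
χ² = 3.0106 + 0.0002 + 2.6383 + 0.0915 + 3.3489 + 0.0002 + 2.9348 + 0.1017 = 12.126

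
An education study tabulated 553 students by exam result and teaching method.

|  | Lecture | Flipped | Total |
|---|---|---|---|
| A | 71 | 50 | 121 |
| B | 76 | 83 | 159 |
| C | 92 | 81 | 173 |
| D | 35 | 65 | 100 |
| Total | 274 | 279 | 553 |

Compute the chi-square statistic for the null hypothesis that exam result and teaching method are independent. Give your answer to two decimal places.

Grand total N = 553.
Expected counts (row total × column total / N):
  A, Lecture: 121×274/553 = 59.953
  A, Flipped: 121×279/553 = 61.047
  B, Lecture: 159×274/553 = 78.781
  B, Flipped: 159×279/553 = 80.219
  C, Lecture: 173×274/553 = 85.718
  C, Flipped: 173×279/553 = 87.282
  D, Lecture: 100×274/553 = 49.548
  D, Flipped: 100×279/553 = 50.452
Contributions (O − E)²/E:
  (71 − 59.953)²/59.953 = 2.0355
  (50 − 61.047)²/61.047 = 1.9991
  (76 − 78.781)²/78.781 = 0.0982
  (83 − 80.219)²/80.219 = 0.0964
  (92 − 85.718)²/85.718 = 0.4604
  (81 − 87.282)²/87.282 = 0.4521
  (35 − 49.548)²/49.548 = 4.2715
  (65 − 50.452)²/50.452 = 4.1950
χ² = 2.0355 + 1.9991 + 0.0982 + 0.0964 + 0.4604 + 0.4521 + 4.2715 + 4.1950 = 13.61

13.61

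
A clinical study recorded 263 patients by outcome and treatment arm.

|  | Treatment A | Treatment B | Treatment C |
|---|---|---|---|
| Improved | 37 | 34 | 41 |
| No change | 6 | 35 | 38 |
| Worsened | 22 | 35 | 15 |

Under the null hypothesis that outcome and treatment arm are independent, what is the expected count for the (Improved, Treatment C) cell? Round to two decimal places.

Row total (Improved) = 112; column total (Treatment C) = 94; grand total N = 263.
Expected count = (row total × column total) / N = 112 × 94 / 263 = 40.03.

40.03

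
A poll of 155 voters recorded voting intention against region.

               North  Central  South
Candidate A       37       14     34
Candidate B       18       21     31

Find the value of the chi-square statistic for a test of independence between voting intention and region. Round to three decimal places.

6.713

Row totals: 85, 70. Column totals: 55, 35, 65. Grand total N = 155.
Expected counts (row total × column total / N):
  Candidate A, North: 85×55/155 = 30.1613
  Candidate A, Central: 85×35/155 = 19.1935
  Candidate A, South: 85×65/155 = 35.6452
  Candidate B, North: 70×55/155 = 24.8387
  Candidate B, Central: 70×35/155 = 15.8065
  Candidate B, South: 70×65/155 = 29.3548
Contributions (O − E)²/E:
  (37 − 30.1613)²/30.1613 = 1.5506
  (14 − 19.1935)²/19.1935 = 1.4053
  (34 − 35.6452)²/35.6452 = 0.0759
  (18 − 24.8387)²/24.8387 = 1.8829
  (21 − 15.8065)²/15.8065 = 1.7064
  (31 − 29.3548)²/29.3548 = 0.0922
χ² = 1.5506 + 1.4053 + 0.0759 + 1.8829 + 1.7064 + 0.0922 = 6.713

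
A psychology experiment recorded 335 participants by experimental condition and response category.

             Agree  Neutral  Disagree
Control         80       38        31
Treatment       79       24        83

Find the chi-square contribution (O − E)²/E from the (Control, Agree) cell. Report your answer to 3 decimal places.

Row total (Control) = 149; column total (Agree) = 159; N = 335.
Expected count E = 149 × 159 / 335 = 70.7194.
Contribution = (O − E)²/E = (80 − 70.7194)² / 70.7194 = 1.218.

1.218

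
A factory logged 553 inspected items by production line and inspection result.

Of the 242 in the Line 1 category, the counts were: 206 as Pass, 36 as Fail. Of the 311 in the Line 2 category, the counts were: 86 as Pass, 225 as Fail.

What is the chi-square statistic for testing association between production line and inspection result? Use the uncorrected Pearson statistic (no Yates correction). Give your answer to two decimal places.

Row totals: 242, 311. Column totals: 292, 261. Grand total N = 553.
Expected counts (row total × column total / N):
  Line 1, Pass: 242×292/553 = 127.783
  Line 1, Fail: 242×261/553 = 114.217
  Line 2, Pass: 311×292/553 = 164.217
  Line 2, Fail: 311×261/553 = 146.783
Contributions (O − E)²/E:
  (206 − 127.783)²/127.783 = 47.8773
  (36 − 114.217)²/114.217 = 53.5638
  (86 − 164.217)²/164.217 = 37.2550
  (225 − 146.783)²/146.783 = 41.6799
χ² = 47.8773 + 53.5638 + 37.2550 + 41.6799 = 180.38

180.38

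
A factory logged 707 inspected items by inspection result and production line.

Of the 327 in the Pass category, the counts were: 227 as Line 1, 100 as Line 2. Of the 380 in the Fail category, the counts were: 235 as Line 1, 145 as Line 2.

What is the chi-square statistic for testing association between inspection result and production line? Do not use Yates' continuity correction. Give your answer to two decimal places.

4.46

Row totals: 327, 380. Column totals: 462, 245. Grand total N = 707.
Expected counts (row total × column total / N):
  Pass, Line 1: 327×462/707 = 213.6832
  Pass, Line 2: 327×245/707 = 113.3168
  Fail, Line 1: 380×462/707 = 248.3168
  Fail, Line 2: 380×245/707 = 131.6832
Contributions (O − E)²/E:
  (227 − 213.6832)²/213.6832 = 0.8299
  (100 − 113.3168)²/113.3168 = 1.5650
  (235 − 248.3168)²/248.3168 = 0.7142
  (145 − 131.6832)²/131.6832 = 1.3467
χ² = 0.8299 + 1.5650 + 0.7142 + 1.3467 = 4.46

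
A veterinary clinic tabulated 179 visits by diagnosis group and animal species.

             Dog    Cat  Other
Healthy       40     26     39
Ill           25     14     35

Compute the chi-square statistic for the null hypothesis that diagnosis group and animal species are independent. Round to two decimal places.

1.97

Row totals: 105, 74. Column totals: 65, 40, 74. Grand total N = 179.
Expected counts (row total × column total / N):
  Healthy, Dog: 105×65/179 = 38.128
  Healthy, Cat: 105×40/179 = 23.464
  Healthy, Other: 105×74/179 = 43.408
  Ill, Dog: 74×65/179 = 26.872
  Ill, Cat: 74×40/179 = 16.536
  Ill, Other: 74×74/179 = 30.592
Contributions (O − E)²/E:
  (40 − 38.128)²/38.128 = 0.0919
  (26 − 23.464)²/23.464 = 0.2741
  (39 − 43.408)²/43.408 = 0.4476
  (25 − 26.872)²/26.872 = 0.1304
  (14 − 16.536)²/16.536 = 0.3889
  (35 − 30.592)²/30.592 = 0.6351
χ² = 0.0919 + 0.2741 + 0.4476 + 0.1304 + 0.3889 + 0.6351 = 1.97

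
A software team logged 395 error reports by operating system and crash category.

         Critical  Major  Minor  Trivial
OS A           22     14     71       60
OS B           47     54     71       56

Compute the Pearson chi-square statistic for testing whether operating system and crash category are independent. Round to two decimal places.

Row totals: 167, 228. Column totals: 69, 68, 142, 116. Grand total N = 395.
Expected counts (row total × column total / N):
  OS A, Critical: 167×69/395 = 29.172
  OS A, Major: 167×68/395 = 28.749
  OS A, Minor: 167×142/395 = 60.035
  OS A, Trivial: 167×116/395 = 49.043
  OS B, Critical: 228×69/395 = 39.828
  OS B, Major: 228×68/395 = 39.251
  OS B, Minor: 228×142/395 = 81.965
  OS B, Trivial: 228×116/395 = 66.957
Contributions (O − E)²/E:
  (22 − 29.172)²/29.172 = 1.7633
  (14 − 28.749)²/28.749 = 7.5666
  (71 − 60.035)²/60.035 = 2.0027
  (60 − 49.043)²/49.043 = 2.4480
  (47 − 39.828)²/39.828 = 1.2915
  (54 − 39.251)²/39.251 = 5.5421
  (71 − 81.965)²/81.965 = 1.4669
  (56 − 66.957)²/66.957 = 1.7930
χ² = 1.7633 + 7.5666 + 2.0027 + 2.4480 + 1.2915 + 5.5421 + 1.4669 + 1.7930 = 23.87

23.87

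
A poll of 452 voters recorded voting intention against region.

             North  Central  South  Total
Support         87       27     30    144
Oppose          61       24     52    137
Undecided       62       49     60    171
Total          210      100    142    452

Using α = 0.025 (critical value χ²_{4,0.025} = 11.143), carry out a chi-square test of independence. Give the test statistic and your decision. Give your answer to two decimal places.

Grand total N = 452.
Expected counts (row total × column total / N):
  Support, North: 144×210/452 = 66.903
  Support, Central: 144×100/452 = 31.858
  Support, South: 144×142/452 = 45.239
  Oppose, North: 137×210/452 = 63.650
  Oppose, Central: 137×100/452 = 30.310
  Oppose, South: 137×142/452 = 43.040
  Undecided, North: 171×210/452 = 79.447
  Undecided, Central: 171×100/452 = 37.832
  Undecided, South: 171×142/452 = 53.721
Contributions (O − E)²/E:
  (87 − 66.903)²/66.903 = 6.0369
  (27 − 31.858)²/31.858 = 0.7408
  (30 − 45.239)²/45.239 = 5.1333
  (61 − 63.650)²/63.650 = 0.1103
  (24 − 30.310)²/30.310 = 1.3136
  (52 − 43.040)²/43.040 = 1.8653
  (62 − 79.447)²/79.447 = 3.8315
  (49 − 37.832)²/37.832 = 3.2968
  (60 − 53.721)²/53.721 = 0.7339
χ² = 6.0369 + 0.7408 + 5.1333 + 0.1103 + 1.3136 + 1.8653 + 3.8315 + 3.2968 + 0.7339 = 23.06
df = (3−1)(3−1) = 4. Since 23.06 > 11.143, reject the null hypothesis of independence at α = 0.025.

23.06; reject H₀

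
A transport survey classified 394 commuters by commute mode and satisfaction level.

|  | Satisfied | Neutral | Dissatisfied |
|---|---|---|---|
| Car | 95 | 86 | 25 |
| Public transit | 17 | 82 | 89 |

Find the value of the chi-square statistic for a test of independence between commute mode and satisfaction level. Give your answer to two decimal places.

89.71

Row totals: 206, 188. Column totals: 112, 168, 114. Grand total N = 394.
Expected counts (row total × column total / N):
  Car, Satisfied: 206×112/394 = 58.558
  Car, Neutral: 206×168/394 = 87.838
  Car, Dissatisfied: 206×114/394 = 59.604
  Public transit, Satisfied: 188×112/394 = 53.442
  Public transit, Neutral: 188×168/394 = 80.162
  Public transit, Dissatisfied: 188×114/394 = 54.396
Contributions (O − E)²/E:
  (95 − 58.558)²/58.558 = 22.6787
  (86 − 87.838)²/87.838 = 0.0385
  (25 − 59.604)²/59.604 = 20.0899
  (17 − 53.442)²/53.442 = 24.8497
  (82 − 80.162)²/80.162 = 0.0421
  (89 − 54.396)²/54.396 = 22.0133
χ² = 22.6787 + 0.0385 + 20.0899 + 24.8497 + 0.0421 + 22.0133 = 89.71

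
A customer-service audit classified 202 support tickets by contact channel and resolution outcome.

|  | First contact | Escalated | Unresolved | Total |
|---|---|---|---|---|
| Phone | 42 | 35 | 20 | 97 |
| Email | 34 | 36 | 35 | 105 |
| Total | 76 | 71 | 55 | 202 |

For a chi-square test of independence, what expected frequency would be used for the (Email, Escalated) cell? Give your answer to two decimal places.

Row total (Email) = 105; column total (Escalated) = 71; grand total N = 202.
Expected count = (row total × column total) / N = 105 × 71 / 202 = 36.91.

36.91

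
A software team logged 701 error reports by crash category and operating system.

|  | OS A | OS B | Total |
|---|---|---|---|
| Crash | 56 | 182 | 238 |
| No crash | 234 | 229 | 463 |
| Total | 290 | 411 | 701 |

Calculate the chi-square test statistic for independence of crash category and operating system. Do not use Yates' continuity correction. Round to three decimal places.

Grand total N = 701.
Expected counts (row total × column total / N):
  Crash, OS A: 238×290/701 = 98.459344
  Crash, OS B: 238×411/701 = 139.540656
  No crash, OS A: 463×290/701 = 191.540656
  No crash, OS B: 463×411/701 = 271.459344
Contributions (O − E)²/E:
  (56 − 98.459344)²/98.459344 = 18.3101
  (182 − 139.540656)²/139.540656 = 12.9195
  (234 − 191.540656)²/191.540656 = 9.4121
  (229 − 271.459344)²/271.459344 = 6.6411
χ² = 18.3101 + 12.9195 + 9.4121 + 6.6411 = 47.283

47.283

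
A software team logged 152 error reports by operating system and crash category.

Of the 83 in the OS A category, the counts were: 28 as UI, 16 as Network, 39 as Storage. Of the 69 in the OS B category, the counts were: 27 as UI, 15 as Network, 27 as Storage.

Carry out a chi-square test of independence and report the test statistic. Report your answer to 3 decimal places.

Row totals: 83, 69. Column totals: 55, 31, 66. Grand total N = 152.
Expected counts (row total × column total / N):
  OS A, UI: 83×55/152 = 30.0329
  OS A, Network: 83×31/152 = 16.9276
  OS A, Storage: 83×66/152 = 36.0395
  OS B, UI: 69×55/152 = 24.9671
  OS B, Network: 69×31/152 = 14.0724
  OS B, Storage: 69×66/152 = 29.9605
Contributions (O − E)²/E:
  (28 − 30.0329)²/30.0329 = 0.1376
  (16 − 16.9276)²/16.9276 = 0.0508
  (39 − 36.0395)²/36.0395 = 0.2432
  (27 − 24.9671)²/24.9671 = 0.1655
  (15 − 14.0724)²/14.0724 = 0.0611
  (27 − 29.9605)²/29.9605 = 0.2925
χ² = 0.1376 + 0.0508 + 0.2432 + 0.1655 + 0.0611 + 0.2925 = 0.951

0.951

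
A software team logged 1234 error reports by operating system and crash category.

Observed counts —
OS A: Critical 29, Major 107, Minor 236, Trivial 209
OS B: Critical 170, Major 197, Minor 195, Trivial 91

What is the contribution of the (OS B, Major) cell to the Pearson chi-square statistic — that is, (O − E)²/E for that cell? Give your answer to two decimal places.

Row total (OS B) = 653; column total (Major) = 304; N = 1234.
Expected count E = 653 × 304 / 1234 = 160.8687.
Contribution = (O − E)²/E = (197 − 160.8687)² / 160.8687 = 8.12.

8.12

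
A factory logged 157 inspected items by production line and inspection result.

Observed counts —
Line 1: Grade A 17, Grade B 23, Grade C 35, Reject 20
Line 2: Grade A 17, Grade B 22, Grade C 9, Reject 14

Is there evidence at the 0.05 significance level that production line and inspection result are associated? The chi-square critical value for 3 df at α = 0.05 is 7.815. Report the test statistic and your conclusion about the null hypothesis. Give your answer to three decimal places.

9.948; reject H₀

Row totals: 95, 62. Column totals: 34, 45, 44, 34. Grand total N = 157.
Expected counts (row total × column total / N):
  Line 1, Grade A: 95×34/157 = 20.5732
  Line 1, Grade B: 95×45/157 = 27.2293
  Line 1, Grade C: 95×44/157 = 26.6242
  Line 1, Reject: 95×34/157 = 20.5732
  Line 2, Grade A: 62×34/157 = 13.4268
  Line 2, Grade B: 62×45/157 = 17.7707
  Line 2, Grade C: 62×44/157 = 17.3758
  Line 2, Reject: 62×34/157 = 13.4268
Contributions (O − E)²/E:
  (17 − 20.5732)²/20.5732 = 0.6206
  (23 − 27.2293)²/27.2293 = 0.6569
  (35 − 26.6242)²/26.6242 = 2.6350
  (20 − 20.5732)²/20.5732 = 0.0160
  (17 − 13.4268)²/13.4268 = 0.9509
  (22 − 17.7707)²/17.7707 = 1.0065
  (9 − 17.3758)²/17.3758 = 4.0375
  (14 − 13.4268)²/13.4268 = 0.0245
χ² = 0.6206 + 0.6569 + 2.6350 + 0.0160 + 0.9509 + 1.0065 + 4.0375 + 0.0245 = 9.948
df = (2−1)(4−1) = 3. Since 9.948 > 7.815, reject the null hypothesis of independence at α = 0.05.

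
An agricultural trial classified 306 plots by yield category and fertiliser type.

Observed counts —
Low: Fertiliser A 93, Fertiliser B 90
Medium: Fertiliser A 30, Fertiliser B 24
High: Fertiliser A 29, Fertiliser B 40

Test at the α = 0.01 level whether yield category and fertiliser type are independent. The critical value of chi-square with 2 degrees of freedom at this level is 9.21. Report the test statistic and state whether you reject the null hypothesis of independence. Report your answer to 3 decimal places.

2.457; fail to reject H₀

Row totals: 183, 54, 69. Column totals: 152, 154. Grand total N = 306.
Expected counts (row total × column total / N):
  Low, Fertiliser A: 183×152/306 = 90.9020
  Low, Fertiliser B: 183×154/306 = 92.0980
  Medium, Fertiliser A: 54×152/306 = 26.8235
  Medium, Fertiliser B: 54×154/306 = 27.1765
  High, Fertiliser A: 69×152/306 = 34.2745
  High, Fertiliser B: 69×154/306 = 34.7255
Contributions (O − E)²/E:
  (93 − 90.9020)²/90.9020 = 0.0484
  (90 − 92.0980)²/92.0980 = 0.0478
  (30 − 26.8235)²/26.8235 = 0.3762
  (24 − 27.1765)²/27.1765 = 0.3713
  (29 − 34.2745)²/34.2745 = 0.8117
  (40 − 34.7255)²/34.7255 = 0.8012
χ² = 0.0484 + 0.0478 + 0.3762 + 0.3713 + 0.8117 + 0.8012 = 2.457
df = (3−1)(2−1) = 2. Since 2.457 < 9.21, fail to reject the null hypothesis of independence at α = 0.01.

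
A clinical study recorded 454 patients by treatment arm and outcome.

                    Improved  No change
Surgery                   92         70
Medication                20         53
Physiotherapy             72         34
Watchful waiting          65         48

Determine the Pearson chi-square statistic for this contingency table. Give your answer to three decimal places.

Row totals: 162, 73, 106, 113. Column totals: 249, 205. Grand total N = 454.
Expected counts (row total × column total / N):
  Surgery, Improved: 162×249/454 = 88.8502
  Surgery, No change: 162×205/454 = 73.1498
  Medication, Improved: 73×249/454 = 40.0374
  Medication, No change: 73×205/454 = 32.9626
  Physiotherapy, Improved: 106×249/454 = 58.1366
  Physiotherapy, No change: 106×205/454 = 47.8634
  Watchful waiting, Improved: 113×249/454 = 61.9758
  Watchful waiting, No change: 113×205/454 = 51.0242
Contributions (O − E)²/E:
  (92 − 88.8502)²/88.8502 = 0.1117
  (70 − 73.1498)²/73.1498 = 0.1356
  (20 − 40.0374)²/40.0374 = 10.0281
  (53 − 32.9626)²/32.9626 = 12.1804
  (72 − 58.1366)²/58.1366 = 3.3059
  (34 − 47.8634)²/47.8634 = 4.0155
  (65 − 61.9758)²/61.9758 = 0.1476
  (48 − 51.0242)²/51.0242 = 0.1792
χ² = 0.1117 + 0.1356 + 10.0281 + 12.1804 + 3.3059 + 4.0155 + 0.1476 + 0.1792 = 30.104

30.104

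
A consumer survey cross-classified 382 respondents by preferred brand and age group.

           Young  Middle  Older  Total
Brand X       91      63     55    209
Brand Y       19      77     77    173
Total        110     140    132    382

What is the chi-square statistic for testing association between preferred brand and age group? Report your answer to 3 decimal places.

Grand total N = 382.
Expected counts (row total × column total / N):
  Brand X, Young: 209×110/382 = 60.1832
  Brand X, Middle: 209×140/382 = 76.5969
  Brand X, Older: 209×132/382 = 72.2199
  Brand Y, Young: 173×110/382 = 49.8168
  Brand Y, Middle: 173×140/382 = 63.4031
  Brand Y, Older: 173×132/382 = 59.7801
Contributions (O − E)²/E:
  (91 − 60.1832)²/60.1832 = 15.7797
  (63 − 76.5969)²/76.5969 = 2.4136
  (55 − 72.2199)²/72.2199 = 4.1059
  (19 − 49.8168)²/49.8168 = 19.0634
  (77 − 63.4031)²/63.4031 = 2.9159
  (77 − 59.7801)²/59.7801 = 4.9603
χ² = 15.7797 + 2.4136 + 4.1059 + 19.0634 + 2.9159 + 4.9603 = 49.239

49.239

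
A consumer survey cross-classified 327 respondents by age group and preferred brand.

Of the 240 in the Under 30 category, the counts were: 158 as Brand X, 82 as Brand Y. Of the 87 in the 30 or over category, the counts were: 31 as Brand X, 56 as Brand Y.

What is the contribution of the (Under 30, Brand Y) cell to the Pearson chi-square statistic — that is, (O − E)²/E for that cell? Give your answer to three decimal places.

3.672

Row total (Under 30) = 240; column total (Brand Y) = 138; N = 327.
Expected count E = 240 × 138 / 327 = 101.2844.
Contribution = (O − E)²/E = (82 − 101.2844)² / 101.2844 = 3.672.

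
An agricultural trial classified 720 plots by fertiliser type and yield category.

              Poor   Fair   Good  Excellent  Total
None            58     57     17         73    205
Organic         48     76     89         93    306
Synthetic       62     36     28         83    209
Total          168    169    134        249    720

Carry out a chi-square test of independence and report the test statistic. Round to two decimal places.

54.80

Grand total N = 720.
Expected counts (row total × column total / N):
  None, Poor: 205×168/720 = 47.833
  None, Fair: 205×169/720 = 48.118
  None, Good: 205×134/720 = 38.153
  None, Excellent: 205×249/720 = 70.896
  Organic, Poor: 306×168/720 = 71.400
  Organic, Fair: 306×169/720 = 71.825
  Organic, Good: 306×134/720 = 56.950
  Organic, Excellent: 306×249/720 = 105.825
  Synthetic, Poor: 209×168/720 = 48.767
  Synthetic, Fair: 209×169/720 = 49.057
  Synthetic, Good: 209×134/720 = 38.897
  Synthetic, Excellent: 209×249/720 = 72.279
Contributions (O − E)²/E:
  (58 − 47.833)²/47.833 = 2.1610
  (57 − 48.118)²/48.118 = 1.6395
  (17 − 38.153)²/38.153 = 11.7278
  (73 − 70.896)²/70.896 = 0.0624
  (48 − 71.400)²/71.400 = 7.6689
  (76 − 71.825)²/71.825 = 0.2427
  (89 − 56.950)²/56.950 = 18.0369
  (93 − 105.825)²/105.825 = 1.5543
  (62 − 48.767)²/48.767 = 3.5908
  (36 − 49.057)²/49.057 = 3.4752
  (28 − 38.897)²/38.897 = 3.0528
  (83 − 72.279)²/72.279 = 1.5902
χ² = 2.1610 + 1.6395 + 11.7278 + 0.0624 + 7.6689 + 0.2427 + 18.0369 + 1.5543 + 3.5908 + 3.4752 + 3.0528 + 1.5902 = 54.80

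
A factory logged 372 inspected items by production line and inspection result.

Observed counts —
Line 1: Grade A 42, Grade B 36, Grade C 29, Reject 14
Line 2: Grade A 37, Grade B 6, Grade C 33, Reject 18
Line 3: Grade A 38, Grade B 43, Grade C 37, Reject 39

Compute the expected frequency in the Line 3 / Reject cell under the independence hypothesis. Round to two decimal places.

Row total (Line 3) = 157; column total (Reject) = 71; grand total N = 372.
Expected count = (row total × column total) / N = 157 × 71 / 372 = 29.97.

29.97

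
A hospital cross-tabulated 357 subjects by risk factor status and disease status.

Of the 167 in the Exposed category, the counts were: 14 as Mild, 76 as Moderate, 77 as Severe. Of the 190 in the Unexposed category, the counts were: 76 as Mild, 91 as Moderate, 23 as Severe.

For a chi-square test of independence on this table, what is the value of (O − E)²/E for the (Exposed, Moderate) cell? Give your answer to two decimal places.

0.06

Row total (Exposed) = 167; column total (Moderate) = 167; N = 357.
Expected count E = 167 × 167 / 357 = 78.120.
Contribution = (O − E)²/E = (76 − 78.120)² / 78.120 = 0.06.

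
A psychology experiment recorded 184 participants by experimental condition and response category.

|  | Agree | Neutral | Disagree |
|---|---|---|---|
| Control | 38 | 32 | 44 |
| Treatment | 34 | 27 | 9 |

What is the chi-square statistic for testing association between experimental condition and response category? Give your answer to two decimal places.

14.04

Row totals: 114, 70. Column totals: 72, 59, 53. Grand total N = 184.
Expected counts (row total × column total / N):
  Control, Agree: 114×72/184 = 44.609
  Control, Neutral: 114×59/184 = 36.554
  Control, Disagree: 114×53/184 = 32.837
  Treatment, Agree: 70×72/184 = 27.391
  Treatment, Neutral: 70×59/184 = 22.446
  Treatment, Disagree: 70×53/184 = 20.163
Contributions (O − E)²/E:
  (38 − 44.609)²/44.609 = 0.9791
  (32 − 36.554)²/36.554 = 0.5674
  (44 − 32.837)²/32.837 = 3.7949
  (34 − 27.391)²/27.391 = 1.5946
  (27 − 22.446)²/22.446 = 0.9239
  (9 − 20.163)²/20.163 = 6.1803
χ² = 0.9791 + 0.5674 + 3.7949 + 1.5946 + 0.9239 + 6.1803 = 14.04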